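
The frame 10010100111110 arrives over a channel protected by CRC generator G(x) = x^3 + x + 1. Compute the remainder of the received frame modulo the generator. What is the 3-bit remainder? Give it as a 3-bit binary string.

000

Modulo-2 division of 10010100111110 by 1011:
  pos 0: 1001 XOR 1011 = 0010
  pos 2: 1001 XOR 1011 = 0010
  pos 4: 1000 XOR 1011 = 0011
  pos 6: 1111 XOR 1011 = 0100
  pos 7: 1001 XOR 1011 = 0010
  pos 9: 1011 XOR 1011 = 0000
Remainder = 000 (zero — the frame passes the CRC check).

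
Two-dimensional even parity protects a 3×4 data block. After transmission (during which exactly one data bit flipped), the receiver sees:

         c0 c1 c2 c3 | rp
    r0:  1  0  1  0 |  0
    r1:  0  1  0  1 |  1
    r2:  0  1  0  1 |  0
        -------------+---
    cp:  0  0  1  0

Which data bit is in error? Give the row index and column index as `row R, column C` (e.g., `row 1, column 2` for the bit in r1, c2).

row 1, column 0

Recompute each row's even parity and compare to rp:
  r0: data parity 0, sent rp 0 → ok
  r1: data parity 0, sent rp 1 → mismatch
  r2: data parity 0, sent rp 0 → ok
Recompute each column's even parity and compare to cp:
  c0: data parity 1, sent cp 0 → mismatch
  c1: data parity 0, sent cp 0 → ok
  c2: data parity 1, sent cp 1 → ok
  c3: data parity 0, sent cp 0 → ok
Exactly one row (r1) and one column (c0) fail → the flipped bit is at their intersection.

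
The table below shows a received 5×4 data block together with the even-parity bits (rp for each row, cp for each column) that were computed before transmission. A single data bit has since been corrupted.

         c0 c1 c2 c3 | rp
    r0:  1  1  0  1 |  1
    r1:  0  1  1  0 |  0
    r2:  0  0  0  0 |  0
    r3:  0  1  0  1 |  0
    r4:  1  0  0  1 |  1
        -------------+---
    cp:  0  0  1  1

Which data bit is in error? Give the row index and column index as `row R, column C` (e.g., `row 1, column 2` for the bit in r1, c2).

row 4, column 1

Recompute each row's even parity and compare to rp:
  r0: data parity 1, sent rp 1 → ok
  r1: data parity 0, sent rp 0 → ok
  r2: data parity 0, sent rp 0 → ok
  r3: data parity 0, sent rp 0 → ok
  r4: data parity 0, sent rp 1 → mismatch
Recompute each column's even parity and compare to cp:
  c0: data parity 0, sent cp 0 → ok
  c1: data parity 1, sent cp 0 → mismatch
  c2: data parity 1, sent cp 1 → ok
  c3: data parity 1, sent cp 1 → ok
Exactly one row (r4) and one column (c1) fail → the flipped bit is at their intersection.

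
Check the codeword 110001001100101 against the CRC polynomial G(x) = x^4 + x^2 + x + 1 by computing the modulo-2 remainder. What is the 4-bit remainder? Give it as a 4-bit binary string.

Modulo-2 division of 110001001100101 by 10111:
  pos 0: 11000 XOR 10111 = 01111
  pos 1: 11111 XOR 10111 = 01000
  pos 2: 10000 XOR 10111 = 00111
  pos 4: 11101 XOR 10111 = 01010
  pos 5: 10101 XOR 10111 = 00010
  pos 8: 10001 XOR 10111 = 00110
  pos 10: 11001 XOR 10111 = 01110
Remainder = 1110 (nonzero — an error is detected).

1110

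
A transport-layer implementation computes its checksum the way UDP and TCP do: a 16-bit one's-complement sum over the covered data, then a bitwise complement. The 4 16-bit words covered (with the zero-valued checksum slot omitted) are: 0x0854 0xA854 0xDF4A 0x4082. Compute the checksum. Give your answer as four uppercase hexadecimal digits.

2F8A

One's-complement addition (fold any carry out of bit 15 back into bit 0):
  0x0854 + 0xA854 = 0x0B0A8
  0xB0A8 + 0xDF4A = 0x18FF2 → wrap carry → 0x8FF3
  0x8FF3 + 0x4082 = 0x0D075
One's-complement sum = 0xD075.
Checksum = ~0xD075 & 0xFFFF = 0x2F8A.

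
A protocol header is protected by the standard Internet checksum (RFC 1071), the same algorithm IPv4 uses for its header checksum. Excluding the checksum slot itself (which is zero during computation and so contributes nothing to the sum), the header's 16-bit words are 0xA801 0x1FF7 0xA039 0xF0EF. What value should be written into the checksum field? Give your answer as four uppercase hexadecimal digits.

A6DD

One's-complement addition (fold any carry out of bit 15 back into bit 0):
  0xA801 + 0x1FF7 = 0x0C7F8
  0xC7F8 + 0xA039 = 0x16831 → wrap carry → 0x6832
  0x6832 + 0xF0EF = 0x15921 → wrap carry → 0x5922
One's-complement sum = 0x5922.
Checksum = ~0x5922 & 0xFFFF = 0xA6DD.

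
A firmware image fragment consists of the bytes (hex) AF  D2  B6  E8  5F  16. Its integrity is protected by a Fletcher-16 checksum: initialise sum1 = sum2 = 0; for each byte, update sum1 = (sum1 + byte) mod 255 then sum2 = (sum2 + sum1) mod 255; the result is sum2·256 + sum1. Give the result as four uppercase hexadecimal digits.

A697

Running sums (mod 255):
  after byte 0 (AF): sum1=175, sum2=175
  after byte 1 (D2): sum1=130, sum2=50
  after byte 2 (B6): sum1=57, sum2=107
  after byte 3 (E8): sum1=34, sum2=141
  after byte 4 (5F): sum1=129, sum2=15
  after byte 5 (16): sum1=151, sum2=166
Checksum = sum2·256 + sum1 = 166·256 + 151 = 42647 = 0xA697.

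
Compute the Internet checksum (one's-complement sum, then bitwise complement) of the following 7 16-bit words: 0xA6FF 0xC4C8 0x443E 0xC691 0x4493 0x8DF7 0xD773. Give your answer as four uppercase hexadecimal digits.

One's-complement addition (fold any carry out of bit 15 back into bit 0):
  0xA6FF + 0xC4C8 = 0x16BC7 → wrap carry → 0x6BC8
  0x6BC8 + 0x443E = 0x0B006
  0xB006 + 0xC691 = 0x17697 → wrap carry → 0x7698
  0x7698 + 0x4493 = 0x0BB2B
  0xBB2B + 0x8DF7 = 0x14922 → wrap carry → 0x4923
  0x4923 + 0xD773 = 0x12096 → wrap carry → 0x2097
One's-complement sum = 0x2097.
Checksum = ~0x2097 & 0xFFFF = 0xDF68.

DF68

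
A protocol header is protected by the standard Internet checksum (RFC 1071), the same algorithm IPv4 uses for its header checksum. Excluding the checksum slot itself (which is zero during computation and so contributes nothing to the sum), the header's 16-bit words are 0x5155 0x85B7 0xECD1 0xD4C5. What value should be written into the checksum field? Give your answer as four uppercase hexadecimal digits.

675B

One's-complement addition (fold any carry out of bit 15 back into bit 0):
  0x5155 + 0x85B7 = 0x0D70C
  0xD70C + 0xECD1 = 0x1C3DD → wrap carry → 0xC3DE
  0xC3DE + 0xD4C5 = 0x198A3 → wrap carry → 0x98A4
One's-complement sum = 0x98A4.
Checksum = ~0x98A4 & 0xFFFF = 0x675B.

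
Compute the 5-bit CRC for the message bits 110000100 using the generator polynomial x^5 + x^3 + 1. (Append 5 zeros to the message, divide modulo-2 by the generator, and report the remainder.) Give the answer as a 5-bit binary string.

00110

Append 5 zeros: 11000010000000. Divide by 101001 (XOR where the leading bit is 1):
  pos 0: 110000 XOR 101001 = 011001
  pos 1: 110011 XOR 101001 = 011010
  pos 2: 110100 XOR 101001 = 011101
  pos 3: 111010 XOR 101001 = 010011
  pos 4: 100110 XOR 101001 = 001111
  pos 6: 111100 XOR 101001 = 010101
  pos 7: 101010 XOR 101001 = 000011
Remainder (last 5 bits) = 00110. This is the CRC / FCS.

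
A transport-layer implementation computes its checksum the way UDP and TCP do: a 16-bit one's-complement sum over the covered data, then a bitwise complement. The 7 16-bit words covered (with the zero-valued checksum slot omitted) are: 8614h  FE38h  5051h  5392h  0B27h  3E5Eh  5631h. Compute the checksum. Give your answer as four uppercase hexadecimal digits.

3818

One's-complement addition (fold any carry out of bit 15 back into bit 0):
  0x8614 + 0xFE38 = 0x1844C → wrap carry → 0x844D
  0x844D + 0x5051 = 0x0D49E
  0xD49E + 0x5392 = 0x12830 → wrap carry → 0x2831
  0x2831 + 0x0B27 = 0x03358
  0x3358 + 0x3E5E = 0x071B6
  0x71B6 + 0x5631 = 0x0C7E7
One's-complement sum = 0xC7E7.
Checksum = ~0xC7E7 & 0xFFFF = 0x3818.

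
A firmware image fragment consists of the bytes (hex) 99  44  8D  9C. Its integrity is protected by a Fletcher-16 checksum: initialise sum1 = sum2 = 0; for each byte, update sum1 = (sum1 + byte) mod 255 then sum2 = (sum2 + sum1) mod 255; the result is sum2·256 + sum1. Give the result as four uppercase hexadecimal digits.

Running sums (mod 255):
  after byte 0 (99): sum1=153, sum2=153
  after byte 1 (44): sum1=221, sum2=119
  after byte 2 (8D): sum1=107, sum2=226
  after byte 3 (9C): sum1=8, sum2=234
Checksum = sum2·256 + sum1 = 234·256 + 8 = 59912 = 0xEA08.

EA08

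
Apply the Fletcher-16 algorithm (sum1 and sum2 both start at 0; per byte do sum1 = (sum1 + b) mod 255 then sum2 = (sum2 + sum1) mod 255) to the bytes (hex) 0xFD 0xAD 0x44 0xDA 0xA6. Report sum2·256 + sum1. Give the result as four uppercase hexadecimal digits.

D571

Running sums (mod 255):
  after byte 0 (0xFD): sum1=253, sum2=253
  after byte 1 (0xAD): sum1=171, sum2=169
  after byte 2 (0x44): sum1=239, sum2=153
  after byte 3 (0xDA): sum1=202, sum2=100
  after byte 4 (0xA6): sum1=113, sum2=213
Checksum = sum2·256 + sum1 = 213·256 + 113 = 54641 = 0xD571.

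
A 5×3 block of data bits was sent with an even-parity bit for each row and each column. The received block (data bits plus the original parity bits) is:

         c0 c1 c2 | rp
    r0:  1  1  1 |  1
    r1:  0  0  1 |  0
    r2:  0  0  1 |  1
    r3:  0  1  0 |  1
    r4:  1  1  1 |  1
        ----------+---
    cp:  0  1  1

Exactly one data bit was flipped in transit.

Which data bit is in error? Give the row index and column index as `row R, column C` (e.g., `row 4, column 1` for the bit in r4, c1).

row 1, column 2

Recompute each row's even parity and compare to rp:
  r0: data parity 1, sent rp 1 → ok
  r1: data parity 1, sent rp 0 → mismatch
  r2: data parity 1, sent rp 1 → ok
  r3: data parity 1, sent rp 1 → ok
  r4: data parity 1, sent rp 1 → ok
Recompute each column's even parity and compare to cp:
  c0: data parity 0, sent cp 0 → ok
  c1: data parity 1, sent cp 1 → ok
  c2: data parity 0, sent cp 1 → mismatch
Exactly one row (r1) and one column (c2) fail → the flipped bit is at their intersection.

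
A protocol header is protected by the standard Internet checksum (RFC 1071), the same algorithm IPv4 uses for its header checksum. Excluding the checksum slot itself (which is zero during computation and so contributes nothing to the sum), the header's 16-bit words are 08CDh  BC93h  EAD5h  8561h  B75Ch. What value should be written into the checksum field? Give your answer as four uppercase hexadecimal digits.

One's-complement addition (fold any carry out of bit 15 back into bit 0):
  0x08CD + 0xBC93 = 0x0C560
  0xC560 + 0xEAD5 = 0x1B035 → wrap carry → 0xB036
  0xB036 + 0x8561 = 0x13597 → wrap carry → 0x3598
  0x3598 + 0xB75C = 0x0ECF4
One's-complement sum = 0xECF4.
Checksum = ~0xECF4 & 0xFFFF = 0x130B.

130B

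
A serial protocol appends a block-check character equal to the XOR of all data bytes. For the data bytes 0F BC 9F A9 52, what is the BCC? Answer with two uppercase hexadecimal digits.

XOR the bytes together:
  start with 0x0F
  0x0F ⊕ 0xBC = 0xB3
  0xB3 ⊕ 0x9F = 0x2C
  0x2C ⊕ 0xA9 = 0x85
  0x85 ⊕ 0x52 = 0xD7

D7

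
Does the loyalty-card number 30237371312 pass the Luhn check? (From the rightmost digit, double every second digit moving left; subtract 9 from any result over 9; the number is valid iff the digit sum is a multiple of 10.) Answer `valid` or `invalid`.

From the right, keep odd positions and double even positions (subtract 9 from any doubled value over 9):
  doubled (positions 2,4,...): 2 2 6 6 0 → sum 16
  kept (positions 1,3,...): 2 3 7 7 2 3 → sum 24
Total = 40.
40 mod 10 = 0, so the number is valid.

valid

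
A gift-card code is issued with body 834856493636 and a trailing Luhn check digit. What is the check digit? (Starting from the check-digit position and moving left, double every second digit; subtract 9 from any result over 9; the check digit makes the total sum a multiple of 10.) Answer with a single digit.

2

Partial digits right→left: 6 3 6 3 9 4 6 5 8 4 3 8
Double every second digit counting from the check-digit position (so the 1st, 3rd, 5th, ... of the partial from the right).
  doubled (with −9 where >9): 3 3 9 3 7 6 → sum 31
  kept as-is: 3 3 4 5 4 8 → sum 27
Total = 31 + 27 = 58.
Check digit = (10 − (58 mod 10)) mod 10 = 2.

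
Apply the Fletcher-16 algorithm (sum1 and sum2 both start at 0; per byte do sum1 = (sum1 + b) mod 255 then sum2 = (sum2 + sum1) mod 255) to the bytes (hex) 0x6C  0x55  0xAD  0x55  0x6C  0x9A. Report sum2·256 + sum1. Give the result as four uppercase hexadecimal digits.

Running sums (mod 255):
  after byte 0 (0x6C): sum1=108, sum2=108
  after byte 1 (0x55): sum1=193, sum2=46
  after byte 2 (0xAD): sum1=111, sum2=157
  after byte 3 (0x55): sum1=196, sum2=98
  after byte 4 (0x6C): sum1=49, sum2=147
  after byte 5 (0x9A): sum1=203, sum2=95
Checksum = sum2·256 + sum1 = 95·256 + 203 = 24523 = 0x5FCB.

5FCB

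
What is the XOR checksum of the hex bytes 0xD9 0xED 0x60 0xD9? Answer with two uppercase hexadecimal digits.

8D

XOR the bytes together:
  start with 0xD9
  0xD9 ⊕ 0xED = 0x34
  0x34 ⊕ 0x60 = 0x54
  0x54 ⊕ 0xD9 = 0x8D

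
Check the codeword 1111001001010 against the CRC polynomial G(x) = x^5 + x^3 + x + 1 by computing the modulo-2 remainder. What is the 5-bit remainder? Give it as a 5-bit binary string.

00100

Modulo-2 division of 1111001001010 by 101011:
  pos 0: 111100 XOR 101011 = 010111
  pos 1: 101111 XOR 101011 = 000100
  pos 4: 100001 XOR 101011 = 001010
  pos 6: 101001 XOR 101011 = 000010
Remainder = 00100 (nonzero — an error is detected).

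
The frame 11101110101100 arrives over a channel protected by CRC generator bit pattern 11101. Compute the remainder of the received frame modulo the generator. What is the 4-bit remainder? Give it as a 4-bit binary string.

1000

Modulo-2 division of 11101110101100 by 11101:
  pos 0: 11101 XOR 11101 = 00000
  pos 5: 11010 XOR 11101 = 00111
  pos 7: 11111 XOR 11101 = 00010
Remainder = 1000 (nonzero — an error is detected).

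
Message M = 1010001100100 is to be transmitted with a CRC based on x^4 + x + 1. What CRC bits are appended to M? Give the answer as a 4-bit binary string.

Append 4 zeros: 10100011001000000. Divide by 10011 (XOR where the leading bit is 1):
  pos 0: 10100 XOR 10011 = 00111
  pos 2: 11101 XOR 10011 = 01110
  pos 3: 11101 XOR 10011 = 01110
  pos 4: 11100 XOR 10011 = 01111
  pos 5: 11110 XOR 10011 = 01101
  pos 6: 11011 XOR 10011 = 01000
  pos 7: 10000 XOR 10011 = 00011
  pos 10: 11000 XOR 10011 = 01011
  pos 11: 10110 XOR 10011 = 00101
Remainder (last 4 bits) = 1010. This is the CRC / FCS.

1010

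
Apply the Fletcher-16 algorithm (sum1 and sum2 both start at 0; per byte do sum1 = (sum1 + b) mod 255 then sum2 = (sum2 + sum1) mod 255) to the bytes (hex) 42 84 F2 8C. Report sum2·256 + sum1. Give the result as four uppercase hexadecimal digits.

Running sums (mod 255):
  after byte 0 (42): sum1=66, sum2=66
  after byte 1 (84): sum1=198, sum2=9
  after byte 2 (F2): sum1=185, sum2=194
  after byte 3 (8C): sum1=70, sum2=9
Checksum = sum2·256 + sum1 = 9·256 + 70 = 2374 = 0x0946.

0946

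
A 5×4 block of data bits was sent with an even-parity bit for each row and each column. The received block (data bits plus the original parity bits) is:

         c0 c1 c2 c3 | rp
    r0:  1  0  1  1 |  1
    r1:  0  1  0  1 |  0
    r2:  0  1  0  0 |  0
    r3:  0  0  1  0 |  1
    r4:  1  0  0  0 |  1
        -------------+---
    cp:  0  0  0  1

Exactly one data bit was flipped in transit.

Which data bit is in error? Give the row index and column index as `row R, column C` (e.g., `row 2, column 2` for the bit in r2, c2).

Recompute each row's even parity and compare to rp:
  r0: data parity 1, sent rp 1 → ok
  r1: data parity 0, sent rp 0 → ok
  r2: data parity 1, sent rp 0 → mismatch
  r3: data parity 1, sent rp 1 → ok
  r4: data parity 1, sent rp 1 → ok
Recompute each column's even parity and compare to cp:
  c0: data parity 0, sent cp 0 → ok
  c1: data parity 0, sent cp 0 → ok
  c2: data parity 0, sent cp 0 → ok
  c3: data parity 0, sent cp 1 → mismatch
Exactly one row (r2) and one column (c3) fail → the flipped bit is at their intersection.

row 2, column 3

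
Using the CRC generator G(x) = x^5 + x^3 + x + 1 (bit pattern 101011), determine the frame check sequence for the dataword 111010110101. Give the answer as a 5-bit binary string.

01111

Append 5 zeros: 11101011010100000. Divide by 101011 (XOR where the leading bit is 1):
  pos 0: 111010 XOR 101011 = 010001
  pos 1: 100011 XOR 101011 = 001000
  pos 3: 100010 XOR 101011 = 001001
  pos 5: 100110 XOR 101011 = 001101
  pos 7: 110110 XOR 101011 = 011101
  pos 8: 111010 XOR 101011 = 010001
  pos 9: 100010 XOR 101011 = 001001
  pos 11: 100100 XOR 101011 = 001111
Remainder (last 5 bits) = 01111. This is the CRC / FCS.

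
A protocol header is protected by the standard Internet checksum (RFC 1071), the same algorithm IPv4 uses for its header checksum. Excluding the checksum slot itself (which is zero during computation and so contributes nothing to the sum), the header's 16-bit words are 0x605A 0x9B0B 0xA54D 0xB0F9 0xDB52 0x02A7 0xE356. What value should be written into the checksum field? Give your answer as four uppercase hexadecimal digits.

ED01

One's-complement addition (fold any carry out of bit 15 back into bit 0):
  0x605A + 0x9B0B = 0x0FB65
  0xFB65 + 0xA54D = 0x1A0B2 → wrap carry → 0xA0B3
  0xA0B3 + 0xB0F9 = 0x151AC → wrap carry → 0x51AD
  0x51AD + 0xDB52 = 0x12CFF → wrap carry → 0x2D00
  0x2D00 + 0x02A7 = 0x02FA7
  0x2FA7 + 0xE356 = 0x112FD → wrap carry → 0x12FE
One's-complement sum = 0x12FE.
Checksum = ~0x12FE & 0xFFFF = 0xED01.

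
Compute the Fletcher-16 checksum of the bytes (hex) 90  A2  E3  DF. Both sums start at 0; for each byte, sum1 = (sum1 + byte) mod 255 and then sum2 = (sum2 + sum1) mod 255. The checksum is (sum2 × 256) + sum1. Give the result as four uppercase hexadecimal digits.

D1F6

Running sums (mod 255):
  after byte 0 (90): sum1=144, sum2=144
  after byte 1 (A2): sum1=51, sum2=195
  after byte 2 (E3): sum1=23, sum2=218
  after byte 3 (DF): sum1=246, sum2=209
Checksum = sum2·256 + sum1 = 209·256 + 246 = 53750 = 0xD1F6.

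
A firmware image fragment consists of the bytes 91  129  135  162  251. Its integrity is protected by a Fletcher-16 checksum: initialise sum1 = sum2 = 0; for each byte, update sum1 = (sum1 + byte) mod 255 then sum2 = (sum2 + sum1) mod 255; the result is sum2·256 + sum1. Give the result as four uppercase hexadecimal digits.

A603

Running sums (mod 255):
  after byte 0 (91): sum1=91, sum2=91
  after byte 1 (129): sum1=220, sum2=56
  after byte 2 (135): sum1=100, sum2=156
  after byte 3 (162): sum1=7, sum2=163
  after byte 4 (251): sum1=3, sum2=166
Checksum = sum2·256 + sum1 = 166·256 + 3 = 42499 = 0xA603.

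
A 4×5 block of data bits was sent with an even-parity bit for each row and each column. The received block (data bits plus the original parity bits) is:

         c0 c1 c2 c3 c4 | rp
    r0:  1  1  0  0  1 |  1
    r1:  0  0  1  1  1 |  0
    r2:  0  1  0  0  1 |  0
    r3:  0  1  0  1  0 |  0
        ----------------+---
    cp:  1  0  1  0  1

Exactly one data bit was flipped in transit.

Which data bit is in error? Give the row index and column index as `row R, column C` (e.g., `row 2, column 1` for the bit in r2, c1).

row 1, column 1

Recompute each row's even parity and compare to rp:
  r0: data parity 1, sent rp 1 → ok
  r1: data parity 1, sent rp 0 → mismatch
  r2: data parity 0, sent rp 0 → ok
  r3: data parity 0, sent rp 0 → ok
Recompute each column's even parity and compare to cp:
  c0: data parity 1, sent cp 1 → ok
  c1: data parity 1, sent cp 0 → mismatch
  c2: data parity 1, sent cp 1 → ok
  c3: data parity 0, sent cp 0 → ok
  c4: data parity 1, sent cp 1 → ok
Exactly one row (r1) and one column (c1) fail → the flipped bit is at their intersection.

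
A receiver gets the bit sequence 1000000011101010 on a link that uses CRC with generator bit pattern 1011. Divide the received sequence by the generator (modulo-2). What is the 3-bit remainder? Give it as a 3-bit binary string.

000

Modulo-2 division of 1000000011101010 by 1011:
  pos 0: 1000 XOR 1011 = 0011
  pos 2: 1100 XOR 1011 = 0111
  pos 3: 1110 XOR 1011 = 0101
  pos 4: 1010 XOR 1011 = 0001
  pos 7: 1111 XOR 1011 = 0100
  pos 8: 1000 XOR 1011 = 0011
  pos 10: 1110 XOR 1011 = 0101
  pos 11: 1011 XOR 1011 = 0000
Remainder = 000 (zero — the frame passes the CRC check).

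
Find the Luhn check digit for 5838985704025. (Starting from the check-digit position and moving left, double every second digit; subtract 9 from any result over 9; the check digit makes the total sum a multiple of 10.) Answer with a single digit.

Partial digits right→left: 5 2 0 4 0 7 5 8 9 8 3 8 5
Double every second digit counting from the check-digit position (so the 1st, 3rd, 5th, ... of the partial from the right).
  doubled (with −9 where >9): 1 0 0 1 9 6 1 → sum 18
  kept as-is: 2 4 7 8 8 8 → sum 37
Total = 18 + 37 = 55.
Check digit = (10 − (55 mod 10)) mod 10 = 5.

5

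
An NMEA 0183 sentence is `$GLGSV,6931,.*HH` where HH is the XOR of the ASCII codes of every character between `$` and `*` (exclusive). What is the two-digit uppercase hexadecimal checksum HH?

6A

XOR the ASCII codes of the payload characters:
  'G' = 0x47 → acc = 0x47
  'L' = 0x4C → acc = 0x0B
  'G' = 0x47 → acc = 0x4C
  'S' = 0x53 → acc = 0x1F
  'V' = 0x56 → acc = 0x49
  ',' = 0x2C → acc = 0x65
  '6' = 0x36 → acc = 0x53
  '9' = 0x39 → acc = 0x6A
  '3' = 0x33 → acc = 0x59
  '1' = 0x31 → acc = 0x68
  ',' = 0x2C → acc = 0x44
  '.' = 0x2E → acc = 0x6A
Checksum = 0x6A.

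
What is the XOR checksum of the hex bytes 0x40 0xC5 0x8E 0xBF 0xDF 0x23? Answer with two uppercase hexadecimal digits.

48

XOR the bytes together:
  start with 0x40
  0x40 ⊕ 0xC5 = 0x85
  0x85 ⊕ 0x8E = 0x0B
  0x0B ⊕ 0xBF = 0xB4
  0xB4 ⊕ 0xDF = 0x6B
  0x6B ⊕ 0x23 = 0x48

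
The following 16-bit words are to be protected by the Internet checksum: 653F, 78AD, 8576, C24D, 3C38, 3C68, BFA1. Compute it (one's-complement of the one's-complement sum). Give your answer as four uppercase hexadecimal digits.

One's-complement addition (fold any carry out of bit 15 back into bit 0):
  0x653F + 0x78AD = 0x0DDEC
  0xDDEC + 0x8576 = 0x16362 → wrap carry → 0x6363
  0x6363 + 0xC24D = 0x125B0 → wrap carry → 0x25B1
  0x25B1 + 0x3C38 = 0x061E9
  0x61E9 + 0x3C68 = 0x09E51
  0x9E51 + 0xBFA1 = 0x15DF2 → wrap carry → 0x5DF3
One's-complement sum = 0x5DF3.
Checksum = ~0x5DF3 & 0xFFFF = 0xA20C.

A20C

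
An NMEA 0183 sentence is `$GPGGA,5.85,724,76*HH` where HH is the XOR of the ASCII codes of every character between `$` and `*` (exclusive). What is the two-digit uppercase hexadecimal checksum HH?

5C

XOR the ASCII codes of the payload characters:
  'G' = 0x47 → acc = 0x47
  'P' = 0x50 → acc = 0x17
  'G' = 0x47 → acc = 0x50
  'G' = 0x47 → acc = 0x17
  'A' = 0x41 → acc = 0x56
  ',' = 0x2C → acc = 0x7A
  '5' = 0x35 → acc = 0x4F
  '.' = 0x2E → acc = 0x61
  '8' = 0x38 → acc = 0x59
  '5' = 0x35 → acc = 0x6C
  ',' = 0x2C → acc = 0x40
  '7' = 0x37 → acc = 0x77
  '2' = 0x32 → acc = 0x45
  '4' = 0x34 → acc = 0x71
  ',' = 0x2C → acc = 0x5D
  '7' = 0x37 → acc = 0x6A
  '6' = 0x36 → acc = 0x5C
Checksum = 0x5C.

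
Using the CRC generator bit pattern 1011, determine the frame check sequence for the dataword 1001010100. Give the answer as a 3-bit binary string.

Append 3 zeros: 1001010100000. Divide by 1011 (XOR where the leading bit is 1):
  pos 0: 1001 XOR 1011 = 0010
  pos 2: 1001 XOR 1011 = 0010
  pos 4: 1001 XOR 1011 = 0010
  pos 6: 1000 XOR 1011 = 0011
  pos 8: 1100 XOR 1011 = 0111
  pos 9: 1110 XOR 1011 = 0101
Remainder (last 3 bits) = 101. This is the CRC / FCS.

101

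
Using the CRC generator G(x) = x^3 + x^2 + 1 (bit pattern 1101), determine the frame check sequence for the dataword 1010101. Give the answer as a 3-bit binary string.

011

Append 3 zeros: 1010101000. Divide by 1101 (XOR where the leading bit is 1):
  pos 0: 1010 XOR 1101 = 0111
  pos 1: 1111 XOR 1101 = 0010
  pos 3: 1001 XOR 1101 = 0100
  pos 4: 1000 XOR 1101 = 0101
  pos 5: 1010 XOR 1101 = 0111
  pos 6: 1110 XOR 1101 = 0011
Remainder (last 3 bits) = 011. This is the CRC / FCS.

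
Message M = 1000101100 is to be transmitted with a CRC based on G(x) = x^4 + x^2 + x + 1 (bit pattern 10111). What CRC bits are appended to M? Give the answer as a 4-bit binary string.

Append 4 zeros: 10001011000000. Divide by 10111 (XOR where the leading bit is 1):
  pos 0: 10001 XOR 10111 = 00110
  pos 2: 11001 XOR 10111 = 01110
  pos 3: 11101 XOR 10111 = 01010
  pos 4: 10100 XOR 10111 = 00011
  pos 7: 11000 XOR 10111 = 01111
  pos 8: 11110 XOR 10111 = 01001
  pos 9: 10010 XOR 10111 = 00101
Remainder (last 4 bits) = 0101. This is the CRC / FCS.

0101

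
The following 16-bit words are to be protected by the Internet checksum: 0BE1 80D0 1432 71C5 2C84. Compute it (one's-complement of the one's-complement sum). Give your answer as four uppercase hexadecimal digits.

C0D2

One's-complement addition (fold any carry out of bit 15 back into bit 0):
  0x0BE1 + 0x80D0 = 0x08CB1
  0x8CB1 + 0x1432 = 0x0A0E3
  0xA0E3 + 0x71C5 = 0x112A8 → wrap carry → 0x12A9
  0x12A9 + 0x2C84 = 0x03F2D
One's-complement sum = 0x3F2D.
Checksum = ~0x3F2D & 0xFFFF = 0xC0D2.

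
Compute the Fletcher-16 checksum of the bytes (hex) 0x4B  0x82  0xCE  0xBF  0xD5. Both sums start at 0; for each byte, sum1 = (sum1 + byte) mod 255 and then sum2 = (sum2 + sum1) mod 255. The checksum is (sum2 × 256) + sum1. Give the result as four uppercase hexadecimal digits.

4432

Running sums (mod 255):
  after byte 0 (0x4B): sum1=75, sum2=75
  after byte 1 (0x82): sum1=205, sum2=25
  after byte 2 (0xCE): sum1=156, sum2=181
  after byte 3 (0xBF): sum1=92, sum2=18
  after byte 4 (0xD5): sum1=50, sum2=68
Checksum = sum2·256 + sum1 = 68·256 + 50 = 17458 = 0x4432.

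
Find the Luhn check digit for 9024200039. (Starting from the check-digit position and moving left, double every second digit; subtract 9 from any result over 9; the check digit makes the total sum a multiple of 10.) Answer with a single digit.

7

Partial digits right→left: 9 3 0 0 0 2 4 2 0 9
Double every second digit counting from the check-digit position (so the 1st, 3rd, 5th, ... of the partial from the right).
  doubled (with −9 where >9): 9 0 0 8 0 → sum 17
  kept as-is: 3 0 2 2 9 → sum 16
Total = 17 + 16 = 33.
Check digit = (10 − (33 mod 10)) mod 10 = 7.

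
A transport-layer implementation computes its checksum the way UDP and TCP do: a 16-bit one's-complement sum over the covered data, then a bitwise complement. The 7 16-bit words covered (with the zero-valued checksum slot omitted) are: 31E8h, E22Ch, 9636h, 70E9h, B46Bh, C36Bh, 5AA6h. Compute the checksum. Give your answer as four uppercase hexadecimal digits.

124D

One's-complement addition (fold any carry out of bit 15 back into bit 0):
  0x31E8 + 0xE22C = 0x11414 → wrap carry → 0x1415
  0x1415 + 0x9636 = 0x0AA4B
  0xAA4B + 0x70E9 = 0x11B34 → wrap carry → 0x1B35
  0x1B35 + 0xB46B = 0x0CFA0
  0xCFA0 + 0xC36B = 0x1930B → wrap carry → 0x930C
  0x930C + 0x5AA6 = 0x0EDB2
One's-complement sum = 0xEDB2.
Checksum = ~0xEDB2 & 0xFFFF = 0x124D.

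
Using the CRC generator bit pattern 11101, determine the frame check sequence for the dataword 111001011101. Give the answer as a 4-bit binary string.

Append 4 zeros: 1110010111010000. Divide by 11101 (XOR where the leading bit is 1):
  pos 0: 11100 XOR 11101 = 00001
  pos 4: 11011 XOR 11101 = 00110
  pos 6: 11010 XOR 11101 = 00111
  pos 8: 11110 XOR 11101 = 00011
  pos 11: 11000 XOR 11101 = 00101
Remainder (last 4 bits) = 0101. This is the CRC / FCS.

0101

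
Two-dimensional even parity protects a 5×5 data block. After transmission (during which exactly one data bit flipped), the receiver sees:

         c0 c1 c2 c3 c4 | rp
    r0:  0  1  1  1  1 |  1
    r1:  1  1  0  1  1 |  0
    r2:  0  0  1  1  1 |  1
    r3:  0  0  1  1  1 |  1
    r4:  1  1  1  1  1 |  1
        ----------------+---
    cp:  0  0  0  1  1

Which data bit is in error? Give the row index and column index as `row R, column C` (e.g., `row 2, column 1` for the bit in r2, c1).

Recompute each row's even parity and compare to rp:
  r0: data parity 0, sent rp 1 → mismatch
  r1: data parity 0, sent rp 0 → ok
  r2: data parity 1, sent rp 1 → ok
  r3: data parity 1, sent rp 1 → ok
  r4: data parity 1, sent rp 1 → ok
Recompute each column's even parity and compare to cp:
  c0: data parity 0, sent cp 0 → ok
  c1: data parity 1, sent cp 0 → mismatch
  c2: data parity 0, sent cp 0 → ok
  c3: data parity 1, sent cp 1 → ok
  c4: data parity 1, sent cp 1 → ok
Exactly one row (r0) and one column (c1) fail → the flipped bit is at their intersection.

row 0, column 1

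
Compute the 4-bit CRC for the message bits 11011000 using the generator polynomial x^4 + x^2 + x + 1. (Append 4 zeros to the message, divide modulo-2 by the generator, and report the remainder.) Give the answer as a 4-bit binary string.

1100

Append 4 zeros: 110110000000. Divide by 10111 (XOR where the leading bit is 1):
  pos 0: 11011 XOR 10111 = 01100
  pos 1: 11000 XOR 10111 = 01111
  pos 2: 11110 XOR 10111 = 01001
  pos 3: 10010 XOR 10111 = 00101
  pos 5: 10100 XOR 10111 = 00011
Remainder (last 4 bits) = 1100. This is the CRC / FCS.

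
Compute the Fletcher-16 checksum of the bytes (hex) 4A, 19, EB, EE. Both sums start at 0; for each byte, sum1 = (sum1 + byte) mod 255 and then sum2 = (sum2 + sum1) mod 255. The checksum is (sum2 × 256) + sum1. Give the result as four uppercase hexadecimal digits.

Running sums (mod 255):
  after byte 0 (4A): sum1=74, sum2=74
  after byte 1 (19): sum1=99, sum2=173
  after byte 2 (EB): sum1=79, sum2=252
  after byte 3 (EE): sum1=62, sum2=59
Checksum = sum2·256 + sum1 = 59·256 + 62 = 15166 = 0x3B3E.

3B3E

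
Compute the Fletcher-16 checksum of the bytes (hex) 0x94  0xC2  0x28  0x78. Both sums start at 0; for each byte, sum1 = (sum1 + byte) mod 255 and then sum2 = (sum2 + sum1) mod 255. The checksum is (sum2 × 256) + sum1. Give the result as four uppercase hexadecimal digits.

63F7

Running sums (mod 255):
  after byte 0 (0x94): sum1=148, sum2=148
  after byte 1 (0xC2): sum1=87, sum2=235
  after byte 2 (0x28): sum1=127, sum2=107
  after byte 3 (0x78): sum1=247, sum2=99
Checksum = sum2·256 + sum1 = 99·256 + 247 = 25591 = 0x63F7.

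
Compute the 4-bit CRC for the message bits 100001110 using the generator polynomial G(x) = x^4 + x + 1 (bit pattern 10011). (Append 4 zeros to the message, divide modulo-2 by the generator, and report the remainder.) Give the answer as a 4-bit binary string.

1110

Append 4 zeros: 1000011100000. Divide by 10011 (XOR where the leading bit is 1):
  pos 0: 10000 XOR 10011 = 00011
  pos 3: 11111 XOR 10011 = 01100
  pos 4: 11000 XOR 10011 = 01011
  pos 5: 10110 XOR 10011 = 00101
  pos 7: 10100 XOR 10011 = 00111
Remainder (last 4 bits) = 1110. This is the CRC / FCS.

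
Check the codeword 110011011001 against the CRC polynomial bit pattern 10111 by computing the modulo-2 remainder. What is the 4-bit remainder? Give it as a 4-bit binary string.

1011

Modulo-2 division of 110011011001 by 10111:
  pos 0: 11001 XOR 10111 = 01110
  pos 1: 11101 XOR 10111 = 01010
  pos 2: 10100 XOR 10111 = 00011
  pos 5: 11110 XOR 10111 = 01001
  pos 6: 10010 XOR 10111 = 00101
Remainder = 1011 (nonzero — an error is detected).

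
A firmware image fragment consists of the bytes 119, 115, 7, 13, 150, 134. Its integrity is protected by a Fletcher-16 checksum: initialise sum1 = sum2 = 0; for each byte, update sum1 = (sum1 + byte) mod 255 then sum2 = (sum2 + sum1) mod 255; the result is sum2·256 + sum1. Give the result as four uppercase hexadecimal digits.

Running sums (mod 255):
  after byte 0 (119): sum1=119, sum2=119
  after byte 1 (115): sum1=234, sum2=98
  after byte 2 (7): sum1=241, sum2=84
  after byte 3 (13): sum1=254, sum2=83
  after byte 4 (150): sum1=149, sum2=232
  after byte 5 (134): sum1=28, sum2=5
Checksum = sum2·256 + sum1 = 5·256 + 28 = 1308 = 0x051C.

051C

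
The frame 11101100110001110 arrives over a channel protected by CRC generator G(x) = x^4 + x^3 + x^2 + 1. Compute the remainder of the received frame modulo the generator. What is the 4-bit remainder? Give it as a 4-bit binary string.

0000

Modulo-2 division of 11101100110001110 by 11101:
  pos 0: 11101 XOR 11101 = 00000
  pos 5: 10011 XOR 11101 = 01110
  pos 6: 11100 XOR 11101 = 00001
  pos 10: 10011 XOR 11101 = 01110
  pos 11: 11101 XOR 11101 = 00000
Remainder = 0000 (zero — the frame passes the CRC check).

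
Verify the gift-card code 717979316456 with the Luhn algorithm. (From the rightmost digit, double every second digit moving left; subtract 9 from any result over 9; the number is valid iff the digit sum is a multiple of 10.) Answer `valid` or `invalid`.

invalid

From the right, keep odd positions and double even positions (subtract 9 from any doubled value over 9):
  doubled (positions 2,4,...): 1 3 6 5 5 5 → sum 25
  kept (positions 1,3,...): 6 4 1 9 9 1 → sum 30
Total = 55.
55 mod 10 = 5, so the number is invalid.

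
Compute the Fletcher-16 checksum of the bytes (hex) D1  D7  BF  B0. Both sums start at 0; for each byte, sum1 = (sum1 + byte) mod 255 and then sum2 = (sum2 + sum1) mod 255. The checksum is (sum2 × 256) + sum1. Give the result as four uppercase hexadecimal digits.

FE1A

Running sums (mod 255):
  after byte 0 (D1): sum1=209, sum2=209
  after byte 1 (D7): sum1=169, sum2=123
  after byte 2 (BF): sum1=105, sum2=228
  after byte 3 (B0): sum1=26, sum2=254
Checksum = sum2·256 + sum1 = 254·256 + 26 = 65050 = 0xFE1A.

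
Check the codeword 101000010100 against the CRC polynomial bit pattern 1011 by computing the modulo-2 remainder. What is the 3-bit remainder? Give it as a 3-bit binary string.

000

Modulo-2 division of 101000010100 by 1011:
  pos 0: 1010 XOR 1011 = 0001
  pos 3: 1000 XOR 1011 = 0011
  pos 5: 1110 XOR 1011 = 0101
  pos 6: 1011 XOR 1011 = 0000
Remainder = 000 (zero — the frame passes the CRC check).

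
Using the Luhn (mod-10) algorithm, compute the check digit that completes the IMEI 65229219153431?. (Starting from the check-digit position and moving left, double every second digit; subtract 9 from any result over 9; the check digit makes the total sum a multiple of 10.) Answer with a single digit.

Partial digits right→left: 1 3 4 3 5 1 9 1 2 9 2 2 5 6
Double every second digit counting from the check-digit position (so the 1st, 3rd, 5th, ... of the partial from the right).
  doubled (with −9 where >9): 2 8 1 9 4 4 1 → sum 29
  kept as-is: 3 3 1 1 9 2 6 → sum 25
Total = 29 + 25 = 54.
Check digit = (10 − (54 mod 10)) mod 10 = 6.

6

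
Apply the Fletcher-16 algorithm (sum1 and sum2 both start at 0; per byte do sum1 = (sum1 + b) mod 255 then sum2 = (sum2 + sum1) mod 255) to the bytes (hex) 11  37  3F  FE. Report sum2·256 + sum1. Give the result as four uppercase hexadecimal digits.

6786

Running sums (mod 255):
  after byte 0 (11): sum1=17, sum2=17
  after byte 1 (37): sum1=72, sum2=89
  after byte 2 (3F): sum1=135, sum2=224
  after byte 3 (FE): sum1=134, sum2=103
Checksum = sum2·256 + sum1 = 103·256 + 134 = 26502 = 0x6786.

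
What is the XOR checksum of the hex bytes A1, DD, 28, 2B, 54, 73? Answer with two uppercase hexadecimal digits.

58

XOR the bytes together:
  start with 0xA1
  0xA1 ⊕ 0xDD = 0x7C
  0x7C ⊕ 0x28 = 0x54
  0x54 ⊕ 0x2B = 0x7F
  0x7F ⊕ 0x54 = 0x2B
  0x2B ⊕ 0x73 = 0x58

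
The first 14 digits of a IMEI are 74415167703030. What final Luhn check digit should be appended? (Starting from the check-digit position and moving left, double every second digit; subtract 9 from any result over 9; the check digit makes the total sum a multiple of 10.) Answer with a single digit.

Partial digits right→left: 0 3 0 3 0 7 7 6 1 5 1 4 4 7
Double every second digit counting from the check-digit position (so the 1st, 3rd, 5th, ... of the partial from the right).
  doubled (with −9 where >9): 0 0 0 5 2 2 8 → sum 17
  kept as-is: 3 3 7 6 5 4 7 → sum 35
Total = 17 + 35 = 52.
Check digit = (10 − (52 mod 10)) mod 10 = 8.

8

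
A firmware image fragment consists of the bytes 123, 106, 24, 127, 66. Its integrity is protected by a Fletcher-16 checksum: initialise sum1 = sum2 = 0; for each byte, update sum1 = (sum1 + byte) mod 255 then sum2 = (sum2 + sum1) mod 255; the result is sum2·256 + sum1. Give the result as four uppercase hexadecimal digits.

Running sums (mod 255):
  after byte 0 (123): sum1=123, sum2=123
  after byte 1 (106): sum1=229, sum2=97
  after byte 2 (24): sum1=253, sum2=95
  after byte 3 (127): sum1=125, sum2=220
  after byte 4 (66): sum1=191, sum2=156
Checksum = sum2·256 + sum1 = 156·256 + 191 = 40127 = 0x9CBF.

9CBF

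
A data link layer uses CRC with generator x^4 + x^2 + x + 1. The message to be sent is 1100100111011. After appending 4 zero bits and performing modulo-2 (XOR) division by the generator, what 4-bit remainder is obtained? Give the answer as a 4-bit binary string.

Append 4 zeros: 11001001110110000. Divide by 10111 (XOR where the leading bit is 1):
  pos 0: 11001 XOR 10111 = 01110
  pos 1: 11100 XOR 10111 = 01011
  pos 2: 10110 XOR 10111 = 00001
  pos 6: 11110 XOR 10111 = 01001
  pos 7: 10011 XOR 10111 = 00100
  pos 9: 10010 XOR 10111 = 00101
  pos 11: 10100 XOR 10111 = 00011
Remainder (last 4 bits) = 0110. This is the CRC / FCS.

0110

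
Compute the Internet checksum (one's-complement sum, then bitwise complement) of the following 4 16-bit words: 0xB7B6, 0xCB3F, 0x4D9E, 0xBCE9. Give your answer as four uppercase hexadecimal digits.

One's-complement addition (fold any carry out of bit 15 back into bit 0):
  0xB7B6 + 0xCB3F = 0x182F5 → wrap carry → 0x82F6
  0x82F6 + 0x4D9E = 0x0D094
  0xD094 + 0xBCE9 = 0x18D7D → wrap carry → 0x8D7E
One's-complement sum = 0x8D7E.
Checksum = ~0x8D7E & 0xFFFF = 0x7281.

7281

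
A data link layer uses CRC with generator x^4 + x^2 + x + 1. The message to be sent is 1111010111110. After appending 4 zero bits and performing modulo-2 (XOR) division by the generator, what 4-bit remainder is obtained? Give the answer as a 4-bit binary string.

1001

Append 4 zeros: 11110101111100000. Divide by 10111 (XOR where the leading bit is 1):
  pos 0: 11110 XOR 10111 = 01001
  pos 1: 10011 XOR 10111 = 00100
  pos 3: 10001 XOR 10111 = 00110
  pos 5: 11011 XOR 10111 = 01100
  pos 6: 11001 XOR 10111 = 01110
  pos 7: 11101 XOR 10111 = 01010
  pos 8: 10100 XOR 10111 = 00011
  pos 11: 11000 XOR 10111 = 01111
  pos 12: 11110 XOR 10111 = 01001
Remainder (last 4 bits) = 1001. This is the CRC / FCS.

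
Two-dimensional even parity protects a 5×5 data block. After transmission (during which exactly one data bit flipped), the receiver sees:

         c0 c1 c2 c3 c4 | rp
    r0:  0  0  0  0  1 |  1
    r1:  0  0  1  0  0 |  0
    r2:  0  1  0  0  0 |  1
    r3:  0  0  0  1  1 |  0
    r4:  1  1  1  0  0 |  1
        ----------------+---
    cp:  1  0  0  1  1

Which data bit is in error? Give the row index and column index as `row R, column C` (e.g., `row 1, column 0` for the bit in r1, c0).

Recompute each row's even parity and compare to rp:
  r0: data parity 1, sent rp 1 → ok
  r1: data parity 1, sent rp 0 → mismatch
  r2: data parity 1, sent rp 1 → ok
  r3: data parity 0, sent rp 0 → ok
  r4: data parity 1, sent rp 1 → ok
Recompute each column's even parity and compare to cp:
  c0: data parity 1, sent cp 1 → ok
  c1: data parity 0, sent cp 0 → ok
  c2: data parity 0, sent cp 0 → ok
  c3: data parity 1, sent cp 1 → ok
  c4: data parity 0, sent cp 1 → mismatch
Exactly one row (r1) and one column (c4) fail → the flipped bit is at their intersection.

row 1, column 4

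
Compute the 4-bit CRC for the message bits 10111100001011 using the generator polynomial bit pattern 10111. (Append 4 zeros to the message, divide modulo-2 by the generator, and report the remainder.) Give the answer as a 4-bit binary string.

Append 4 zeros: 101111000010110000. Divide by 10111 (XOR where the leading bit is 1):
  pos 0: 10111 XOR 10111 = 00000
  pos 5: 10000 XOR 10111 = 00111
  pos 7: 11110 XOR 10111 = 01001
  pos 8: 10011 XOR 10111 = 00100
  pos 10: 10010 XOR 10111 = 00101
  pos 12: 10100 XOR 10111 = 00011
Remainder (last 4 bits) = 0110. This is the CRC / FCS.

0110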